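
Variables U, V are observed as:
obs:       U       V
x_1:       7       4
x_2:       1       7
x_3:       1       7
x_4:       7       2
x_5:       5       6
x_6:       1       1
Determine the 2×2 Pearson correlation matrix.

Step 1 — column means:
  mean(U) = (7 + 1 + 1 + 7 + 5 + 1) / 6 = 22/6 = 3.6667
  mean(V) = (4 + 7 + 7 + 2 + 6 + 1) / 6 = 27/6 = 4.5

Step 2 — sample variances and covariances s[i,j] = (1/(n-1)) · Σ_k (x_{k,i} - mean_i) · (x_{k,j} - mean_j), with n-1 = 5:
  s[U,U] = ((3.3333)·(3.3333) + (-2.6667)·(-2.6667) + (-2.6667)·(-2.6667) + (3.3333)·(3.3333) + (1.3333)·(1.3333) + (-2.6667)·(-2.6667)) / 5 = 45.3333/5 = 9.0667
  s[U,V] = ((3.3333)·(-0.5) + (-2.6667)·(2.5) + (-2.6667)·(2.5) + (3.3333)·(-2.5) + (1.3333)·(1.5) + (-2.6667)·(-3.5)) / 5 = -12/5 = -2.4
  s[V,V] = ((-0.5)·(-0.5) + (2.5)·(2.5) + (2.5)·(2.5) + (-2.5)·(-2.5) + (1.5)·(1.5) + (-3.5)·(-3.5)) / 5 = 33.5/5 = 6.7
  Sample standard deviations s_i = √(s[i,i]):
  s(U) = √(9.0667) = 3.0111
  s(V) = √(6.7) = 2.5884

Step 3 — r_{ij} = s_{ij} / (s_i · s_j):
  r[U,U] = 1 (diagonal).
  r[U,V] = -2.4 / (3.0111 · 2.5884) = -2.4 / 7.794 = -0.3079
  r[V,V] = 1 (diagonal).

R is symmetric with unit diagonal. Assembling:

R = [[1, -0.3079],
 [-0.3079, 1]]


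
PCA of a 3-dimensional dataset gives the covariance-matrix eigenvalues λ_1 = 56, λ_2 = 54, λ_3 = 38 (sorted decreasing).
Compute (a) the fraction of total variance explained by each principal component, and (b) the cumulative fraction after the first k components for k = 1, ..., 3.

Step 1 — total variance = trace(Sigma) = Σ λ_i = 56 + 54 + 38 = 148.

Step 2 — fraction explained by component i = λ_i / Σ λ:
  PC1: 56/148 = 0.3784
  PC2: 54/148 = 0.3649
  PC3: 38/148 = 0.2568

Step 3 — cumulative fraction after k components = (λ_1 + ... + λ_k) / Σ λ:
  k = 1: 56/148 = 0.3784
  k = 2: (56 + 54)/148 = 110/148 = 0.7432
  k = 3: (56 + 54 + 38)/148 = 148/148 = 1

Summary (fraction, with percent):

explained: PC1 0.3784 (37.84%), PC2 0.3649 (36.49%), PC3 0.2568 (25.68%);  cumulative: 0.3784, 0.7432, 1


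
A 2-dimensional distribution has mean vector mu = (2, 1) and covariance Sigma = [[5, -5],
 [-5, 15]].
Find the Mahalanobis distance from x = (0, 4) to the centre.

Step 1 — centre the observation: (x - mu) = (-2, 3).

Step 2 — invert Sigma. det(Sigma) = 5·15 - (-5)² = 50.
  Sigma^{-1} = (1/det) · [[d, -b], [-b, a]] = [[0.3, 0.1],
 [0.1, 0.1]].

Step 3 — form the quadratic (x - mu)^T · Sigma^{-1} · (x - mu):
  Sigma^{-1} · (x - mu) = (-0.3, 0.1).
  (x - mu)^T · [Sigma^{-1} · (x - mu)] = (-2)·(-0.3) + (3)·(0.1) = 0.9.

Step 4 — take square root: d = √(0.9) ≈ 0.9487.

d(x, mu) = √(0.9) ≈ 0.9487


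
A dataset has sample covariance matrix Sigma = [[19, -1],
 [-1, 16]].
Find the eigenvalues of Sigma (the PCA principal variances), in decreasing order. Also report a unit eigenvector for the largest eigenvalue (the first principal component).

Step 1 — characteristic polynomial of 2×2 Sigma:
  det(Sigma - λI) = λ² - trace · λ + det = 0.
  trace = 19 + 16 = 35, det = 19·16 - (-1)² = 303.
Step 2 — discriminant:
  Δ = trace² - 4·det = 1225 - 1212 = 13.
Step 3 — eigenvalues:
  λ = (trace ± √Δ)/2 = (35 ± 3.6056)/2,
  λ_1 = 19.3028,  λ_2 = 15.6972.

Step 4 — unit eigenvector for λ_1: solve (Sigma - λ_1 I)v = 0. First row:
  (19 - 19.3028)·v_x + (-1)·v_y = 0, i.e. (-0.3028)·v_x + (-1)·v_y = 0,
  so v ∝ (b, λ_1 - a) = (-1, 0.3028); multiply by -1 so the first entry is positive: u = (1, -0.3028).
  ||u|| = √((1)² + (-0.3028)²) = √(1.0917) ≈ 1.0448,
  v_1 = u/||u|| ≈ (0.9571, -0.2898) (||v_1|| = 1).

λ_1 = 19.3028,  λ_2 = 15.6972;  v_1 ≈ (0.9571, -0.2898)


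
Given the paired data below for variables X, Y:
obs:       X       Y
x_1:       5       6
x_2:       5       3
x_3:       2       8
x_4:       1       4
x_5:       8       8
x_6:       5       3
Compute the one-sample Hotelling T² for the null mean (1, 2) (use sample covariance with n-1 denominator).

Step 1 — sample mean vector:
  mean(X) = (5 + 5 + 2 + 1 + 8 + 5) / 6 = 26/6 = 4.3333
  mean(Y) = (6 + 3 + 8 + 4 + 8 + 3) / 6 = 32/6 = 5.3333
  x̄ = (4.3333, 5.3333),  deviation x̄ - mu_0 = (4.3333, 5.3333) - (1, 2) = (3.3333, 3.3333).

Step 2 — sample covariance matrix, S[i,j] = (1/(n-1)) · Σ_k (x_{k,i} - mean_i) · (x_{k,j} - mean_j), divisor n-1 = 5:
  S[X,X] = ((0.6667)·(0.6667) + (0.6667)·(0.6667) + (-2.3333)·(-2.3333) + (-3.3333)·(-3.3333) + (3.6667)·(3.6667) + (0.6667)·(0.6667)) / 5 = 31.3333/5 = 6.2667
  S[X,Y] = ((0.6667)·(0.6667) + (0.6667)·(-2.3333) + (-2.3333)·(2.6667) + (-3.3333)·(-1.3333) + (3.6667)·(2.6667) + (0.6667)·(-2.3333)) / 5 = 5.3333/5 = 1.0667
  S[Y,Y] = ((0.6667)·(0.6667) + (-2.3333)·(-2.3333) + (2.6667)·(2.6667) + (-1.3333)·(-1.3333) + (2.6667)·(2.6667) + (-2.3333)·(-2.3333)) / 5 = 27.3333/5 = 5.4667
  S = [[6.2667, 1.0667],
 [1.0667, 5.4667]].

Step 3 — invert S. det(S) = 6.2667·5.4667 - (1.0667)² = 33.12.
  S^{-1} = (1/det) · [[d, -b], [-b, a]] = [[0.1651, -0.0322],
 [-0.0322, 0.1892]].

Step 4 — quadratic form (x̄ - mu_0)^T · S^{-1} · (x̄ - mu_0):
  S^{-1} · (x̄ - mu_0) = (0.4428, 0.5233),
  (x̄ - mu_0)^T · [...] = (3.3333)·(0.4428) + (3.3333)·(0.5233) = 3.2206.

Step 5 — scale by n: T² = 6 · 3.2206 = 19.3237.

T² ≈ 19.3237


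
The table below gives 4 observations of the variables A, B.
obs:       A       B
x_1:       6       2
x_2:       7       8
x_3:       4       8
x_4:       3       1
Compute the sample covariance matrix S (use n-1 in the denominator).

Step 1 — column means:
  mean(A) = (6 + 7 + 4 + 3) / 4 = 20/4 = 5
  mean(B) = (2 + 8 + 8 + 1) / 4 = 19/4 = 4.75

Step 2 — sample covariance S[i,j] = (1/(n-1)) · Σ_k (x_{k,i} - mean_i) · (x_{k,j} - mean_j), with n-1 = 3.
  S[A,A] = ((1)·(1) + (2)·(2) + (-1)·(-1) + (-2)·(-2)) / 3 = 10/3 = 3.3333
  S[A,B] = ((1)·(-2.75) + (2)·(3.25) + (-1)·(3.25) + (-2)·(-3.75)) / 3 = 8/3 = 2.6667
  S[B,B] = ((-2.75)·(-2.75) + (3.25)·(3.25) + (3.25)·(3.25) + (-3.75)·(-3.75)) / 3 = 42.75/3 = 14.25

S is symmetric (S[j,i] = S[i,j]). Assembling:

S = [[3.3333, 2.6667],
 [2.6667, 14.25]]


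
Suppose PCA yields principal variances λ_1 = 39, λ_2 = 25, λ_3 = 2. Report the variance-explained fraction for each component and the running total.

Step 1 — total variance = trace(Sigma) = Σ λ_i = 39 + 25 + 2 = 66.

Step 2 — fraction explained by component i = λ_i / Σ λ:
  PC1: 39/66 = 0.5909
  PC2: 25/66 = 0.3788
  PC3: 2/66 = 0.0303

Step 3 — cumulative fraction after k components = (λ_1 + ... + λ_k) / Σ λ:
  k = 1: 39/66 = 0.5909
  k = 2: (39 + 25)/66 = 64/66 = 0.9697
  k = 3: (39 + 25 + 2)/66 = 66/66 = 1

Summary (fraction, with percent):

explained: PC1 0.5909 (59.09%), PC2 0.3788 (37.88%), PC3 0.0303 (3.03%);  cumulative: 0.5909, 0.9697, 1


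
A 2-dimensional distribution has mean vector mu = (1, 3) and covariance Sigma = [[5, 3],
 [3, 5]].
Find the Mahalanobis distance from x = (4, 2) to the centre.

Step 1 — centre the observation: (x - mu) = (3, -1).

Step 2 — invert Sigma. det(Sigma) = 5·5 - (3)² = 16.
  Sigma^{-1} = (1/det) · [[d, -b], [-b, a]] = [[0.3125, -0.1875],
 [-0.1875, 0.3125]].

Step 3 — form the quadratic (x - mu)^T · Sigma^{-1} · (x - mu):
  Sigma^{-1} · (x - mu) = (1.125, -0.875).
  (x - mu)^T · [Sigma^{-1} · (x - mu)] = (3)·(1.125) + (-1)·(-0.875) = 4.25.

Step 4 — take square root: d = √(4.25) ≈ 2.0616.

d(x, mu) = √(4.25) ≈ 2.0616


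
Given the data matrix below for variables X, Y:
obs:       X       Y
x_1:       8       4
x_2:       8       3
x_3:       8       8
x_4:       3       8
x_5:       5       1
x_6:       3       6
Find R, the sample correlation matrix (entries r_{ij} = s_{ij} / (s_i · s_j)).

Step 1 — column means:
  mean(X) = (8 + 8 + 8 + 3 + 5 + 3) / 6 = 35/6 = 5.8333
  mean(Y) = (4 + 3 + 8 + 8 + 1 + 6) / 6 = 30/6 = 5

Step 2 — sample variances and covariances s[i,j] = (1/(n-1)) · Σ_k (x_{k,i} - mean_i) · (x_{k,j} - mean_j), with n-1 = 5:
  s[X,X] = ((2.1667)·(2.1667) + (2.1667)·(2.1667) + (2.1667)·(2.1667) + (-2.8333)·(-2.8333) + (-0.8333)·(-0.8333) + (-2.8333)·(-2.8333)) / 5 = 30.8333/5 = 6.1667
  s[X,Y] = ((2.1667)·(-1) + (2.1667)·(-2) + (2.1667)·(3) + (-2.8333)·(3) + (-0.8333)·(-4) + (-2.8333)·(1)) / 5 = -8/5 = -1.6
  s[Y,Y] = ((-1)·(-1) + (-2)·(-2) + (3)·(3) + (3)·(3) + (-4)·(-4) + (1)·(1)) / 5 = 40/5 = 8
  Sample standard deviations s_i = √(s[i,i]):
  s(X) = √(6.1667) = 2.4833
  s(Y) = √(8) = 2.8284

Step 3 — r_{ij} = s_{ij} / (s_i · s_j):
  r[X,X] = 1 (diagonal).
  r[X,Y] = -1.6 / (2.4833 · 2.8284) = -1.6 / 7.0238 = -0.2278
  r[Y,Y] = 1 (diagonal).

R is symmetric with unit diagonal. Assembling:

R = [[1, -0.2278],
 [-0.2278, 1]]


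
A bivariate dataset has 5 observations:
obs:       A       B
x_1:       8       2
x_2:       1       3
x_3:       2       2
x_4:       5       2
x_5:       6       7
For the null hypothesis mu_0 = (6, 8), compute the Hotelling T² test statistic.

Step 1 — sample mean vector:
  mean(A) = (8 + 1 + 2 + 5 + 6) / 5 = 22/5 = 4.4
  mean(B) = (2 + 3 + 2 + 2 + 7) / 5 = 16/5 = 3.2
  x̄ = (4.4, 3.2),  deviation x̄ - mu_0 = (4.4, 3.2) - (6, 8) = (-1.6, -4.8).

Step 2 — sample covariance matrix, S[i,j] = (1/(n-1)) · Σ_k (x_{k,i} - mean_i) · (x_{k,j} - mean_j), divisor n-1 = 4:
  S[A,A] = ((3.6)·(3.6) + (-3.4)·(-3.4) + (-2.4)·(-2.4) + (0.6)·(0.6) + (1.6)·(1.6)) / 4 = 33.2/4 = 8.3
  S[A,B] = ((3.6)·(-1.2) + (-3.4)·(-0.2) + (-2.4)·(-1.2) + (0.6)·(-1.2) + (1.6)·(3.8)) / 4 = 4.6/4 = 1.15
  S[B,B] = ((-1.2)·(-1.2) + (-0.2)·(-0.2) + (-1.2)·(-1.2) + (-1.2)·(-1.2) + (3.8)·(3.8)) / 4 = 18.8/4 = 4.7
  S = [[8.3, 1.15],
 [1.15, 4.7]].

Step 3 — invert S. det(S) = 8.3·4.7 - (1.15)² = 37.6875.
  S^{-1} = (1/det) · [[d, -b], [-b, a]] = [[0.1247, -0.0305],
 [-0.0305, 0.2202]].

Step 4 — quadratic form (x̄ - mu_0)^T · S^{-1} · (x̄ - mu_0):
  S^{-1} · (x̄ - mu_0) = (-0.0531, -1.0083),
  (x̄ - mu_0)^T · [...] = (-1.6)·(-0.0531) + (-4.8)·(-1.0083) = 4.9247.

Step 5 — scale by n: T² = 5 · 4.9247 = 24.6235.

T² ≈ 24.6235


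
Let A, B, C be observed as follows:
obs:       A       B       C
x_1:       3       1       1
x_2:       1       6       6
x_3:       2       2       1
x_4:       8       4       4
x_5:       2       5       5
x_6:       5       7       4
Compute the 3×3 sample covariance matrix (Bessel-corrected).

Step 1 — column means:
  mean(A) = (3 + 1 + 2 + 8 + 2 + 5) / 6 = 21/6 = 3.5
  mean(B) = (1 + 6 + 2 + 4 + 5 + 7) / 6 = 25/6 = 4.1667
  mean(C) = (1 + 6 + 1 + 4 + 5 + 4) / 6 = 21/6 = 3.5

Step 2 — sample covariance S[i,j] = (1/(n-1)) · Σ_k (x_{k,i} - mean_i) · (x_{k,j} - mean_j), with n-1 = 5.
  S[A,A] = ((-0.5)·(-0.5) + (-2.5)·(-2.5) + (-1.5)·(-1.5) + (4.5)·(4.5) + (-1.5)·(-1.5) + (1.5)·(1.5)) / 5 = 33.5/5 = 6.7
  S[A,B] = ((-0.5)·(-3.1667) + (-2.5)·(1.8333) + (-1.5)·(-2.1667) + (4.5)·(-0.1667) + (-1.5)·(0.8333) + (1.5)·(2.8333)) / 5 = 2.5/5 = 0.5
  S[A,C] = ((-0.5)·(-2.5) + (-2.5)·(2.5) + (-1.5)·(-2.5) + (4.5)·(0.5) + (-1.5)·(1.5) + (1.5)·(0.5)) / 5 = -0.5/5 = -0.1
  S[B,B] = ((-3.1667)·(-3.1667) + (1.8333)·(1.8333) + (-2.1667)·(-2.1667) + (-0.1667)·(-0.1667) + (0.8333)·(0.8333) + (2.8333)·(2.8333)) / 5 = 26.8333/5 = 5.3667
  S[B,C] = ((-3.1667)·(-2.5) + (1.8333)·(2.5) + (-2.1667)·(-2.5) + (-0.1667)·(0.5) + (0.8333)·(1.5) + (2.8333)·(0.5)) / 5 = 20.5/5 = 4.1
  S[C,C] = ((-2.5)·(-2.5) + (2.5)·(2.5) + (-2.5)·(-2.5) + (0.5)·(0.5) + (1.5)·(1.5) + (0.5)·(0.5)) / 5 = 21.5/5 = 4.3

S is symmetric (S[j,i] = S[i,j]). Assembling:

S = [[6.7, 0.5, -0.1],
 [0.5, 5.3667, 4.1],
 [-0.1, 4.1, 4.3]]


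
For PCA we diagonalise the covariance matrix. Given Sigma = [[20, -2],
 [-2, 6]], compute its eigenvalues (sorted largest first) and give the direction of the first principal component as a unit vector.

Step 1 — characteristic polynomial of 2×2 Sigma:
  det(Sigma - λI) = λ² - trace · λ + det = 0.
  trace = 20 + 6 = 26, det = 20·6 - (-2)² = 116.
Step 2 — discriminant:
  Δ = trace² - 4·det = 676 - 464 = 212.
Step 3 — eigenvalues:
  λ = (trace ± √Δ)/2 = (26 ± 14.5602)/2,
  λ_1 = 20.2801,  λ_2 = 5.7199.

Step 4 — unit eigenvector for λ_1: solve (Sigma - λ_1 I)v = 0. First row:
  (20 - 20.2801)·v_x + (-2)·v_y = 0, i.e. (-0.2801)·v_x + (-2)·v_y = 0,
  so v ∝ (b, λ_1 - a) = (-2, 0.2801); multiply by -1 so the first entry is positive: u = (2, -0.2801).
  ||u|| = √((2)² + (-0.2801)²) = √(4.0785) ≈ 2.0195,
  v_1 = u/||u|| ≈ (0.9903, -0.1387) (||v_1|| = 1).

λ_1 = 20.2801,  λ_2 = 5.7199;  v_1 ≈ (0.9903, -0.1387)


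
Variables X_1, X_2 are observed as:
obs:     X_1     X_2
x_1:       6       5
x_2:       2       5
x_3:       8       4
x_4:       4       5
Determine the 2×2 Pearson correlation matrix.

Step 1 — column means:
  mean(X_1) = (6 + 2 + 8 + 4) / 4 = 20/4 = 5
  mean(X_2) = (5 + 5 + 4 + 5) / 4 = 19/4 = 4.75

Step 2 — sample variances and covariances s[i,j] = (1/(n-1)) · Σ_k (x_{k,i} - mean_i) · (x_{k,j} - mean_j), with n-1 = 3:
  s[X_1,X_1] = ((1)·(1) + (-3)·(-3) + (3)·(3) + (-1)·(-1)) / 3 = 20/3 = 6.6667
  s[X_1,X_2] = ((1)·(0.25) + (-3)·(0.25) + (3)·(-0.75) + (-1)·(0.25)) / 3 = -3/3 = -1
  s[X_2,X_2] = ((0.25)·(0.25) + (0.25)·(0.25) + (-0.75)·(-0.75) + (0.25)·(0.25)) / 3 = 0.75/3 = 0.25
  Sample standard deviations s_i = √(s[i,i]):
  s(X_1) = √(6.6667) = 2.582
  s(X_2) = √(0.25) = 0.5

Step 3 — r_{ij} = s_{ij} / (s_i · s_j):
  r[X_1,X_1] = 1 (diagonal).
  r[X_1,X_2] = -1 / (2.582 · 0.5) = -1 / 1.291 = -0.7746
  r[X_2,X_2] = 1 (diagonal).

R is symmetric with unit diagonal. Assembling:

R = [[1, -0.7746],
 [-0.7746, 1]]


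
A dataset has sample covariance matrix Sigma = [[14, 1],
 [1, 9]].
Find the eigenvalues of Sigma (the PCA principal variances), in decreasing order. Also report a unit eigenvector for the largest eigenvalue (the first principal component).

Step 1 — characteristic polynomial of 2×2 Sigma:
  det(Sigma - λI) = λ² - trace · λ + det = 0.
  trace = 14 + 9 = 23, det = 14·9 - (1)² = 125.
Step 2 — discriminant:
  Δ = trace² - 4·det = 529 - 500 = 29.
Step 3 — eigenvalues:
  λ = (trace ± √Δ)/2 = (23 ± 5.3852)/2,
  λ_1 = 14.1926,  λ_2 = 8.8074.

Step 4 — unit eigenvector for λ_1: solve (Sigma - λ_1 I)v = 0. First row:
  (14 - 14.1926)·v_x + (1)·v_y = 0, i.e. (-0.1926)·v_x + (1)·v_y = 0,
  so v ∝ (b, λ_1 - a) = (1, 0.1926) = u.
  ||u|| = √((1)² + (0.1926)²) = √(1.0371) ≈ 1.0184,
  v_1 = u/||u|| ≈ (0.982, 0.1891) (||v_1|| = 1).

λ_1 = 14.1926,  λ_2 = 8.8074;  v_1 ≈ (0.982, 0.1891)


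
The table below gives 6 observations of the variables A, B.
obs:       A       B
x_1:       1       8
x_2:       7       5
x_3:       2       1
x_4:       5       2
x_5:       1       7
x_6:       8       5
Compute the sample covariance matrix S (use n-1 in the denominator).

Step 1 — column means:
  mean(A) = (1 + 7 + 2 + 5 + 1 + 8) / 6 = 24/6 = 4
  mean(B) = (8 + 5 + 1 + 2 + 7 + 5) / 6 = 28/6 = 4.6667

Step 2 — sample covariance S[i,j] = (1/(n-1)) · Σ_k (x_{k,i} - mean_i) · (x_{k,j} - mean_j), with n-1 = 5.
  S[A,A] = ((-3)·(-3) + (3)·(3) + (-2)·(-2) + (1)·(1) + (-3)·(-3) + (4)·(4)) / 5 = 48/5 = 9.6
  S[A,B] = ((-3)·(3.3333) + (3)·(0.3333) + (-2)·(-3.6667) + (1)·(-2.6667) + (-3)·(2.3333) + (4)·(0.3333)) / 5 = -10/5 = -2
  S[B,B] = ((3.3333)·(3.3333) + (0.3333)·(0.3333) + (-3.6667)·(-3.6667) + (-2.6667)·(-2.6667) + (2.3333)·(2.3333) + (0.3333)·(0.3333)) / 5 = 37.3333/5 = 7.4667

S is symmetric (S[j,i] = S[i,j]). Assembling:

S = [[9.6, -2],
 [-2, 7.4667]]


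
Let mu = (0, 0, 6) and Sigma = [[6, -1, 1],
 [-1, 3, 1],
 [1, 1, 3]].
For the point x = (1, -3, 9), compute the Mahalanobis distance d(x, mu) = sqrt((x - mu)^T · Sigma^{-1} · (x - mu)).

Step 1 — centre the observation: (x - mu) = (1, -3, 3).

Step 2 — invert Sigma (cofactor / det for 3×3, or solve directly):
  Sigma^{-1} = [[0.2, 0.1, -0.1],
 [0.1, 0.425, -0.175],
 [-0.1, -0.175, 0.425]].

Step 3 — form the quadratic (x - mu)^T · Sigma^{-1} · (x - mu):
  Sigma^{-1} · (x - mu) = (-0.4, -1.7, 1.7).
  (x - mu)^T · [Sigma^{-1} · (x - mu)] = (1)·(-0.4) + (-3)·(-1.7) + (3)·(1.7) = 9.8.

Step 4 — take square root: d = √(9.8) ≈ 3.1305.

d(x, mu) = √(9.8) ≈ 3.1305


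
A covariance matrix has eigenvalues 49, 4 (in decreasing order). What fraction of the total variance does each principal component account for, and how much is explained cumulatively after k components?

Step 1 — total variance = trace(Sigma) = Σ λ_i = 49 + 4 = 53.

Step 2 — fraction explained by component i = λ_i / Σ λ:
  PC1: 49/53 = 0.9245
  PC2: 4/53 = 0.0755

Step 3 — cumulative fraction after k components = (λ_1 + ... + λ_k) / Σ λ:
  k = 1: 49/53 = 0.9245
  k = 2: (49 + 4)/53 = 53/53 = 1

Summary (fraction, with percent):

explained: PC1 0.9245 (92.45%), PC2 0.0755 (7.55%);  cumulative: 0.9245, 1


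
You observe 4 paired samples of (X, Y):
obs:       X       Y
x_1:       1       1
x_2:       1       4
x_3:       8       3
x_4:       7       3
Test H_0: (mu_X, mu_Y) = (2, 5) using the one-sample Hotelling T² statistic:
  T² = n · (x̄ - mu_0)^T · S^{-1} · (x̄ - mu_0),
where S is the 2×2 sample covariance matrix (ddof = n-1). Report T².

Step 1 — sample mean vector:
  mean(X) = (1 + 1 + 8 + 7) / 4 = 17/4 = 4.25
  mean(Y) = (1 + 4 + 3 + 3) / 4 = 11/4 = 2.75
  x̄ = (4.25, 2.75),  deviation x̄ - mu_0 = (4.25, 2.75) - (2, 5) = (2.25, -2.25).

Step 2 — sample covariance matrix, S[i,j] = (1/(n-1)) · Σ_k (x_{k,i} - mean_i) · (x_{k,j} - mean_j), divisor n-1 = 3:
  S[X,X] = ((-3.25)·(-3.25) + (-3.25)·(-3.25) + (3.75)·(3.75) + (2.75)·(2.75)) / 3 = 42.75/3 = 14.25
  S[X,Y] = ((-3.25)·(-1.75) + (-3.25)·(1.25) + (3.75)·(0.25) + (2.75)·(0.25)) / 3 = 3.25/3 = 1.0833
  S[Y,Y] = ((-1.75)·(-1.75) + (1.25)·(1.25) + (0.25)·(0.25) + (0.25)·(0.25)) / 3 = 4.75/3 = 1.5833
  S = [[14.25, 1.0833],
 [1.0833, 1.5833]].

Step 3 — invert S. det(S) = 14.25·1.5833 - (1.0833)² = 21.3889.
  S^{-1} = (1/det) · [[d, -b], [-b, a]] = [[0.074, -0.0506],
 [-0.0506, 0.6662]].

Step 4 — quadratic form (x̄ - mu_0)^T · S^{-1} · (x̄ - mu_0):
  S^{-1} · (x̄ - mu_0) = (0.2805, -1.613),
  (x̄ - mu_0)^T · [...] = (2.25)·(0.2805) + (-2.25)·(-1.613) = 4.2604.

Step 5 — scale by n: T² = 4 · 4.2604 = 17.0416.

T² ≈ 17.0416


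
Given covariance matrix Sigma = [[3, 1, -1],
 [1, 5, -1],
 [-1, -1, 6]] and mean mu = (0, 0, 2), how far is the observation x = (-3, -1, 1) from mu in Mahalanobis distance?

Step 1 — centre the observation: (x - mu) = (-3, -1, -1).

Step 2 — invert Sigma (cofactor / det for 3×3, or solve directly):
  Sigma^{-1} = [[0.3718, -0.0641, 0.0513],
 [-0.0641, 0.2179, 0.0256],
 [0.0513, 0.0256, 0.1795]].

Step 3 — form the quadratic (x - mu)^T · Sigma^{-1} · (x - mu):
  Sigma^{-1} · (x - mu) = (-1.1026, -0.0513, -0.359).
  (x - mu)^T · [Sigma^{-1} · (x - mu)] = (-3)·(-1.1026) + (-1)·(-0.0513) + (-1)·(-0.359) = 3.7179.

Step 4 — take square root: d = √(3.7179) ≈ 1.9282.

d(x, mu) = √(3.7179) ≈ 1.9282


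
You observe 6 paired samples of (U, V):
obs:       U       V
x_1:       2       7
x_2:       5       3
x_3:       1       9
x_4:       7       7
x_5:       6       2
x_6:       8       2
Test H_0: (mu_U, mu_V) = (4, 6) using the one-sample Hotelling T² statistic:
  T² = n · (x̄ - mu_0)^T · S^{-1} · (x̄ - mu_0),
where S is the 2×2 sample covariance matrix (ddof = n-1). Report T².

Step 1 — sample mean vector:
  mean(U) = (2 + 5 + 1 + 7 + 6 + 8) / 6 = 29/6 = 4.8333
  mean(V) = (7 + 3 + 9 + 7 + 2 + 2) / 6 = 30/6 = 5
  x̄ = (4.8333, 5),  deviation x̄ - mu_0 = (4.8333, 5) - (4, 6) = (0.8333, -1).

Step 2 — sample covariance matrix, S[i,j] = (1/(n-1)) · Σ_k (x_{k,i} - mean_i) · (x_{k,j} - mean_j), divisor n-1 = 5:
  S[U,U] = ((-2.8333)·(-2.8333) + (0.1667)·(0.1667) + (-3.8333)·(-3.8333) + (2.1667)·(2.1667) + (1.1667)·(1.1667) + (3.1667)·(3.1667)) / 5 = 38.8333/5 = 7.7667
  S[U,V] = ((-2.8333)·(2) + (0.1667)·(-2) + (-3.8333)·(4) + (2.1667)·(2) + (1.1667)·(-3) + (3.1667)·(-3)) / 5 = -30/5 = -6
  S[V,V] = ((2)·(2) + (-2)·(-2) + (4)·(4) + (2)·(2) + (-3)·(-3) + (-3)·(-3)) / 5 = 46/5 = 9.2
  S = [[7.7667, -6],
 [-6, 9.2]].

Step 3 — invert S. det(S) = 7.7667·9.2 - (-6)² = 35.4533.
  S^{-1} = (1/det) · [[d, -b], [-b, a]] = [[0.2595, 0.1692],
 [0.1692, 0.2191]].

Step 4 — quadratic form (x̄ - mu_0)^T · S^{-1} · (x̄ - mu_0):
  S^{-1} · (x̄ - mu_0) = (0.047, -0.078),
  (x̄ - mu_0)^T · [...] = (0.8333)·(0.047) + (-1)·(-0.078) = 0.1172.

Step 5 — scale by n: T² = 6 · 0.1172 = 0.7033.

T² ≈ 0.7033


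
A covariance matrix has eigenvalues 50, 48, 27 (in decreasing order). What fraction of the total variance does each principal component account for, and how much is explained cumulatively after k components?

Step 1 — total variance = trace(Sigma) = Σ λ_i = 50 + 48 + 27 = 125.

Step 2 — fraction explained by component i = λ_i / Σ λ:
  PC1: 50/125 = 0.4
  PC2: 48/125 = 0.384
  PC3: 27/125 = 0.216

Step 3 — cumulative fraction after k components = (λ_1 + ... + λ_k) / Σ λ:
  k = 1: 50/125 = 0.4
  k = 2: (50 + 48)/125 = 98/125 = 0.784
  k = 3: (50 + 48 + 27)/125 = 125/125 = 1

Summary (fraction, with percent):

explained: PC1 0.4 (40%), PC2 0.384 (38.4%), PC3 0.216 (21.6%);  cumulative: 0.4, 0.784, 1


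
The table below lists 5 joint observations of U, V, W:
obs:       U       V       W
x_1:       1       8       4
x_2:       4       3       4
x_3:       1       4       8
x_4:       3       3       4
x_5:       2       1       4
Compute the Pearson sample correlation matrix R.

Step 1 — column means:
  mean(U) = (1 + 4 + 1 + 3 + 2) / 5 = 11/5 = 2.2
  mean(V) = (8 + 3 + 4 + 3 + 1) / 5 = 19/5 = 3.8
  mean(W) = (4 + 4 + 8 + 4 + 4) / 5 = 24/5 = 4.8

Step 2 — sample variances and covariances s[i,j] = (1/(n-1)) · Σ_k (x_{k,i} - mean_i) · (x_{k,j} - mean_j), with n-1 = 4:
  s[U,U] = ((-1.2)·(-1.2) + (1.8)·(1.8) + (-1.2)·(-1.2) + (0.8)·(0.8) + (-0.2)·(-0.2)) / 4 = 6.8/4 = 1.7
  s[U,V] = ((-1.2)·(4.2) + (1.8)·(-0.8) + (-1.2)·(0.2) + (0.8)·(-0.8) + (-0.2)·(-2.8)) / 4 = -6.8/4 = -1.7
  s[U,W] = ((-1.2)·(-0.8) + (1.8)·(-0.8) + (-1.2)·(3.2) + (0.8)·(-0.8) + (-0.2)·(-0.8)) / 4 = -4.8/4 = -1.2
  s[V,V] = ((4.2)·(4.2) + (-0.8)·(-0.8) + (0.2)·(0.2) + (-0.8)·(-0.8) + (-2.8)·(-2.8)) / 4 = 26.8/4 = 6.7
  s[V,W] = ((4.2)·(-0.8) + (-0.8)·(-0.8) + (0.2)·(3.2) + (-0.8)·(-0.8) + (-2.8)·(-0.8)) / 4 = 0.8/4 = 0.2
  s[W,W] = ((-0.8)·(-0.8) + (-0.8)·(-0.8) + (3.2)·(3.2) + (-0.8)·(-0.8) + (-0.8)·(-0.8)) / 4 = 12.8/4 = 3.2
  Sample standard deviations s_i = √(s[i,i]):
  s(U) = √(1.7) = 1.3038
  s(V) = √(6.7) = 2.5884
  s(W) = √(3.2) = 1.7889

Step 3 — r_{ij} = s_{ij} / (s_i · s_j):
  r[U,U] = 1 (diagonal).
  r[U,V] = -1.7 / (1.3038 · 2.5884) = -1.7 / 3.3749 = -0.5037
  r[U,W] = -1.2 / (1.3038 · 1.7889) = -1.2 / 2.3324 = -0.5145
  r[V,V] = 1 (diagonal).
  r[V,W] = 0.2 / (2.5884 · 1.7889) = 0.2 / 4.6303 = 0.0432
  r[W,W] = 1 (diagonal).

R is symmetric with unit diagonal. Assembling:

R = [[1, -0.5037, -0.5145],
 [-0.5037, 1, 0.0432],
 [-0.5145, 0.0432, 1]]


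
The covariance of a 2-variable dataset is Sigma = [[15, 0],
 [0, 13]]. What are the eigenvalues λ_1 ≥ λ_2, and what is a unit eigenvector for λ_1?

Step 1 — characteristic polynomial of 2×2 Sigma:
  det(Sigma - λI) = λ² - trace · λ + det = 0.
  trace = 15 + 13 = 28, det = 15·13 - (0)² = 195.
Step 2 — discriminant:
  Δ = trace² - 4·det = 784 - 780 = 4.
Step 3 — eigenvalues:
  λ = (trace ± √Δ)/2 = (28 ± 2)/2,
  λ_1 = 15,  λ_2 = 13.

Step 4 — unit eigenvector for λ_1: Sigma is diagonal, so its eigenvectors are the coordinate axes. λ_1 = 15 is the diagonal entry on the first coordinate axis, hence
  v_1 = (1, 0) (||v_1|| = 1).

λ_1 = 15,  λ_2 = 13;  v_1 ≈ (1, 0)


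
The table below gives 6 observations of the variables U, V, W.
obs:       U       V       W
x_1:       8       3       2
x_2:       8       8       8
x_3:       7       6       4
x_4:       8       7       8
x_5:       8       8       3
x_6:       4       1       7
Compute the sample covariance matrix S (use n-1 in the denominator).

Step 1 — column means:
  mean(U) = (8 + 8 + 7 + 8 + 8 + 4) / 6 = 43/6 = 7.1667
  mean(V) = (3 + 8 + 6 + 7 + 8 + 1) / 6 = 33/6 = 5.5
  mean(W) = (2 + 8 + 4 + 8 + 3 + 7) / 6 = 32/6 = 5.3333

Step 2 — sample covariance S[i,j] = (1/(n-1)) · Σ_k (x_{k,i} - mean_i) · (x_{k,j} - mean_j), with n-1 = 5.
  S[U,U] = ((0.8333)·(0.8333) + (0.8333)·(0.8333) + (-0.1667)·(-0.1667) + (0.8333)·(0.8333) + (0.8333)·(0.8333) + (-3.1667)·(-3.1667)) / 5 = 12.8333/5 = 2.5667
  S[U,V] = ((0.8333)·(-2.5) + (0.8333)·(2.5) + (-0.1667)·(0.5) + (0.8333)·(1.5) + (0.8333)·(2.5) + (-3.1667)·(-4.5)) / 5 = 17.5/5 = 3.5
  S[U,W] = ((0.8333)·(-3.3333) + (0.8333)·(2.6667) + (-0.1667)·(-1.3333) + (0.8333)·(2.6667) + (0.8333)·(-2.3333) + (-3.1667)·(1.6667)) / 5 = -5.3333/5 = -1.0667
  S[V,V] = ((-2.5)·(-2.5) + (2.5)·(2.5) + (0.5)·(0.5) + (1.5)·(1.5) + (2.5)·(2.5) + (-4.5)·(-4.5)) / 5 = 41.5/5 = 8.3
  S[V,W] = ((-2.5)·(-3.3333) + (2.5)·(2.6667) + (0.5)·(-1.3333) + (1.5)·(2.6667) + (2.5)·(-2.3333) + (-4.5)·(1.6667)) / 5 = 5/5 = 1
  S[W,W] = ((-3.3333)·(-3.3333) + (2.6667)·(2.6667) + (-1.3333)·(-1.3333) + (2.6667)·(2.6667) + (-2.3333)·(-2.3333) + (1.6667)·(1.6667)) / 5 = 35.3333/5 = 7.0667

S is symmetric (S[j,i] = S[i,j]). Assembling:

S = [[2.5667, 3.5, -1.0667],
 [3.5, 8.3, 1],
 [-1.0667, 1, 7.0667]]


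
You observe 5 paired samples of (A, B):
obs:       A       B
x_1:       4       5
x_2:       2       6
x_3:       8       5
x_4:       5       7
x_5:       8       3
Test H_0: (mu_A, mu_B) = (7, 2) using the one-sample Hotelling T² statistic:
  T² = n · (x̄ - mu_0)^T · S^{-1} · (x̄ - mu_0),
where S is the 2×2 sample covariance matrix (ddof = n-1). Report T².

Step 1 — sample mean vector:
  mean(A) = (4 + 2 + 8 + 5 + 8) / 5 = 27/5 = 5.4
  mean(B) = (5 + 6 + 5 + 7 + 3) / 5 = 26/5 = 5.2
  x̄ = (5.4, 5.2),  deviation x̄ - mu_0 = (5.4, 5.2) - (7, 2) = (-1.6, 3.2).

Step 2 — sample covariance matrix, S[i,j] = (1/(n-1)) · Σ_k (x_{k,i} - mean_i) · (x_{k,j} - mean_j), divisor n-1 = 4:
  S[A,A] = ((-1.4)·(-1.4) + (-3.4)·(-3.4) + (2.6)·(2.6) + (-0.4)·(-0.4) + (2.6)·(2.6)) / 4 = 27.2/4 = 6.8
  S[A,B] = ((-1.4)·(-0.2) + (-3.4)·(0.8) + (2.6)·(-0.2) + (-0.4)·(1.8) + (2.6)·(-2.2)) / 4 = -9.4/4 = -2.35
  S[B,B] = ((-0.2)·(-0.2) + (0.8)·(0.8) + (-0.2)·(-0.2) + (1.8)·(1.8) + (-2.2)·(-2.2)) / 4 = 8.8/4 = 2.2
  S = [[6.8, -2.35],
 [-2.35, 2.2]].

Step 3 — invert S. det(S) = 6.8·2.2 - (-2.35)² = 9.4375.
  S^{-1} = (1/det) · [[d, -b], [-b, a]] = [[0.2331, 0.249],
 [0.249, 0.7205]].

Step 4 — quadratic form (x̄ - mu_0)^T · S^{-1} · (x̄ - mu_0):
  S^{-1} · (x̄ - mu_0) = (0.4238, 1.9073),
  (x̄ - mu_0)^T · [...] = (-1.6)·(0.4238) + (3.2)·(1.9073) = 5.4252.

Step 5 — scale by n: T² = 5 · 5.4252 = 27.1258.

T² ≈ 27.1258


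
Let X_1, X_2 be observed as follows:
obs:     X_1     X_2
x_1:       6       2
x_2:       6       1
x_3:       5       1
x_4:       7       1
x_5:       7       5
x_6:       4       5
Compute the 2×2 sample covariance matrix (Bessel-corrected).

Step 1 — column means:
  mean(X_1) = (6 + 6 + 5 + 7 + 7 + 4) / 6 = 35/6 = 5.8333
  mean(X_2) = (2 + 1 + 1 + 1 + 5 + 5) / 6 = 15/6 = 2.5

Step 2 — sample covariance S[i,j] = (1/(n-1)) · Σ_k (x_{k,i} - mean_i) · (x_{k,j} - mean_j), with n-1 = 5.
  S[X_1,X_1] = ((0.1667)·(0.1667) + (0.1667)·(0.1667) + (-0.8333)·(-0.8333) + (1.1667)·(1.1667) + (1.1667)·(1.1667) + (-1.8333)·(-1.8333)) / 5 = 6.8333/5 = 1.3667
  S[X_1,X_2] = ((0.1667)·(-0.5) + (0.1667)·(-1.5) + (-0.8333)·(-1.5) + (1.1667)·(-1.5) + (1.1667)·(2.5) + (-1.8333)·(2.5)) / 5 = -2.5/5 = -0.5
  S[X_2,X_2] = ((-0.5)·(-0.5) + (-1.5)·(-1.5) + (-1.5)·(-1.5) + (-1.5)·(-1.5) + (2.5)·(2.5) + (2.5)·(2.5)) / 5 = 19.5/5 = 3.9

S is symmetric (S[j,i] = S[i,j]). Assembling:

S = [[1.3667, -0.5],
 [-0.5, 3.9]]


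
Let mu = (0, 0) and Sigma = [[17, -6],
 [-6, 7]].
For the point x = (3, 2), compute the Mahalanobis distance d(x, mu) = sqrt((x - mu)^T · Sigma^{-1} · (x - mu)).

Step 1 — centre the observation: (x - mu) = (3, 2).

Step 2 — invert Sigma. det(Sigma) = 17·7 - (-6)² = 83.
  Sigma^{-1} = (1/det) · [[d, -b], [-b, a]] = [[0.0843, 0.0723],
 [0.0723, 0.2048]].

Step 3 — form the quadratic (x - mu)^T · Sigma^{-1} · (x - mu):
  Sigma^{-1} · (x - mu) = (0.3976, 0.6265).
  (x - mu)^T · [Sigma^{-1} · (x - mu)] = (3)·(0.3976) + (2)·(0.6265) = 2.4458.

Step 4 — take square root: d = √(2.4458) ≈ 1.5639.

d(x, mu) = √(2.4458) ≈ 1.5639


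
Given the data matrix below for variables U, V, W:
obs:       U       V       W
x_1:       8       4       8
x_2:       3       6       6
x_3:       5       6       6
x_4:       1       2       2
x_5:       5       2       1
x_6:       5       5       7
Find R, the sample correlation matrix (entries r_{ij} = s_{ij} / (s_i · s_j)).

Step 1 — column means:
  mean(U) = (8 + 3 + 5 + 1 + 5 + 5) / 6 = 27/6 = 4.5
  mean(V) = (4 + 6 + 6 + 2 + 2 + 5) / 6 = 25/6 = 4.1667
  mean(W) = (8 + 6 + 6 + 2 + 1 + 7) / 6 = 30/6 = 5

Step 2 — sample variances and covariances s[i,j] = (1/(n-1)) · Σ_k (x_{k,i} - mean_i) · (x_{k,j} - mean_j), with n-1 = 5:
  s[U,U] = ((3.5)·(3.5) + (-1.5)·(-1.5) + (0.5)·(0.5) + (-3.5)·(-3.5) + (0.5)·(0.5) + (0.5)·(0.5)) / 5 = 27.5/5 = 5.5
  s[U,V] = ((3.5)·(-0.1667) + (-1.5)·(1.8333) + (0.5)·(1.8333) + (-3.5)·(-2.1667) + (0.5)·(-2.1667) + (0.5)·(0.8333)) / 5 = 4.5/5 = 0.9
  s[U,W] = ((3.5)·(3) + (-1.5)·(1) + (0.5)·(1) + (-3.5)·(-3) + (0.5)·(-4) + (0.5)·(2)) / 5 = 19/5 = 3.8
  s[V,V] = ((-0.1667)·(-0.1667) + (1.8333)·(1.8333) + (1.8333)·(1.8333) + (-2.1667)·(-2.1667) + (-2.1667)·(-2.1667) + (0.8333)·(0.8333)) / 5 = 16.8333/5 = 3.3667
  s[V,W] = ((-0.1667)·(3) + (1.8333)·(1) + (1.8333)·(1) + (-2.1667)·(-3) + (-2.1667)·(-4) + (0.8333)·(2)) / 5 = 20/5 = 4
  s[W,W] = ((3)·(3) + (1)·(1) + (1)·(1) + (-3)·(-3) + (-4)·(-4) + (2)·(2)) / 5 = 40/5 = 8
  Sample standard deviations s_i = √(s[i,i]):
  s(U) = √(5.5) = 2.3452
  s(V) = √(3.3667) = 1.8348
  s(W) = √(8) = 2.8284

Step 3 — r_{ij} = s_{ij} / (s_i · s_j):
  r[U,U] = 1 (diagonal).
  r[U,V] = 0.9 / (2.3452 · 1.8348) = 0.9 / 4.3031 = 0.2092
  r[U,W] = 3.8 / (2.3452 · 2.8284) = 3.8 / 6.6332 = 0.5729
  r[V,V] = 1 (diagonal).
  r[V,W] = 4 / (1.8348 · 2.8284) = 4 / 5.1897 = 0.7708
  r[W,W] = 1 (diagonal).

R is symmetric with unit diagonal. Assembling:

R = [[1, 0.2092, 0.5729],
 [0.2092, 1, 0.7708],
 [0.5729, 0.7708, 1]]


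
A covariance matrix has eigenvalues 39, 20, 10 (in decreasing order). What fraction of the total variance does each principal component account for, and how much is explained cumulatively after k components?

Step 1 — total variance = trace(Sigma) = Σ λ_i = 39 + 20 + 10 = 69.

Step 2 — fraction explained by component i = λ_i / Σ λ:
  PC1: 39/69 = 0.5652
  PC2: 20/69 = 0.2899
  PC3: 10/69 = 0.1449

Step 3 — cumulative fraction after k components = (λ_1 + ... + λ_k) / Σ λ:
  k = 1: 39/69 = 0.5652
  k = 2: (39 + 20)/69 = 59/69 = 0.8551
  k = 3: (39 + 20 + 10)/69 = 69/69 = 1

Summary (fraction, with percent):

explained: PC1 0.5652 (56.52%), PC2 0.2899 (28.99%), PC3 0.1449 (14.49%);  cumulative: 0.5652, 0.8551, 1


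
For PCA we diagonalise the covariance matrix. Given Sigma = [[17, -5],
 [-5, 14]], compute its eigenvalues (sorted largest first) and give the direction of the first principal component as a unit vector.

Step 1 — characteristic polynomial of 2×2 Sigma:
  det(Sigma - λI) = λ² - trace · λ + det = 0.
  trace = 17 + 14 = 31, det = 17·14 - (-5)² = 213.
Step 2 — discriminant:
  Δ = trace² - 4·det = 961 - 852 = 109.
Step 3 — eigenvalues:
  λ = (trace ± √Δ)/2 = (31 ± 10.4403)/2,
  λ_1 = 20.7202,  λ_2 = 10.2798.

Step 4 — unit eigenvector for λ_1: solve (Sigma - λ_1 I)v = 0. First row:
  (17 - 20.7202)·v_x + (-5)·v_y = 0, i.e. (-3.7202)·v_x + (-5)·v_y = 0,
  so v ∝ (b, λ_1 - a) = (-5, 3.7202); multiply by -1 so the first entry is positive: u = (5, -3.7202).
  ||u|| = √((5)² + (-3.7202)²) = √(38.8395) ≈ 6.2321,
  v_1 = u/||u|| ≈ (0.8023, -0.5969) (||v_1|| = 1).

λ_1 = 20.7202,  λ_2 = 10.2798;  v_1 ≈ (0.8023, -0.5969)


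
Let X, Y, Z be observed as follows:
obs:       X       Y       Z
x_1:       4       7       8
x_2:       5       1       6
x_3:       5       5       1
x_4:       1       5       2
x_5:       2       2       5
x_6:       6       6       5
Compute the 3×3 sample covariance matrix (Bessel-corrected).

Step 1 — column means:
  mean(X) = (4 + 5 + 5 + 1 + 2 + 6) / 6 = 23/6 = 3.8333
  mean(Y) = (7 + 1 + 5 + 5 + 2 + 6) / 6 = 26/6 = 4.3333
  mean(Z) = (8 + 6 + 1 + 2 + 5 + 5) / 6 = 27/6 = 4.5

Step 2 — sample covariance S[i,j] = (1/(n-1)) · Σ_k (x_{k,i} - mean_i) · (x_{k,j} - mean_j), with n-1 = 5.
  S[X,X] = ((0.1667)·(0.1667) + (1.1667)·(1.1667) + (1.1667)·(1.1667) + (-2.8333)·(-2.8333) + (-1.8333)·(-1.8333) + (2.1667)·(2.1667)) / 5 = 18.8333/5 = 3.7667
  S[X,Y] = ((0.1667)·(2.6667) + (1.1667)·(-3.3333) + (1.1667)·(0.6667) + (-2.8333)·(0.6667) + (-1.8333)·(-2.3333) + (2.1667)·(1.6667)) / 5 = 3.3333/5 = 0.6667
  S[X,Z] = ((0.1667)·(3.5) + (1.1667)·(1.5) + (1.1667)·(-3.5) + (-2.8333)·(-2.5) + (-1.8333)·(0.5) + (2.1667)·(0.5)) / 5 = 5.5/5 = 1.1
  S[Y,Y] = ((2.6667)·(2.6667) + (-3.3333)·(-3.3333) + (0.6667)·(0.6667) + (0.6667)·(0.6667) + (-2.3333)·(-2.3333) + (1.6667)·(1.6667)) / 5 = 27.3333/5 = 5.4667
  S[Y,Z] = ((2.6667)·(3.5) + (-3.3333)·(1.5) + (0.6667)·(-3.5) + (0.6667)·(-2.5) + (-2.3333)·(0.5) + (1.6667)·(0.5)) / 5 = 0/5 = 0
  S[Z,Z] = ((3.5)·(3.5) + (1.5)·(1.5) + (-3.5)·(-3.5) + (-2.5)·(-2.5) + (0.5)·(0.5) + (0.5)·(0.5)) / 5 = 33.5/5 = 6.7

S is symmetric (S[j,i] = S[i,j]). Assembling:

S = [[3.7667, 0.6667, 1.1],
 [0.6667, 5.4667, 0],
 [1.1, 0, 6.7]]


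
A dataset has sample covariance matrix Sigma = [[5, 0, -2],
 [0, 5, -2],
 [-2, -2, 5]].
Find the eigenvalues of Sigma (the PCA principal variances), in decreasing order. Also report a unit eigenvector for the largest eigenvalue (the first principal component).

Step 1 — characteristic polynomial p(λ) = det(λI - Sigma) = λ³ - tr·λ² + c_1·λ - det, where tr = trace, c_1 = sum of the principal 2×2 minors, det = det(Sigma):
  tr = 5 + 5 + 5 = 15,
  c_1 = (5·5 - (0)²) + (5·5 - (-2)²) + (5·5 - (-2)²) = 25 + 21 + 21 = 67,
  det = 5·(5·5 - (-2)²) - (0)·((0)·5 - (-2)·(-2)) + (-2)·((0)·(-2) - 5·(-2)) = 5·(21) - (0)·(-4) + (-2)·(10) = 85.
  So p(λ) = λ³ - 15λ² + 67λ - 85.
Step 2 — look for an integer root (rational root theorem: any rational root is an integer divisor of 85). Testing λ = 5:
  p(5) = 125 - 375 + 335 - 85 = 0  ✓
  Dividing out (λ - 5): p(λ) = (λ - 5)(λ² - 10λ + 17).
Step 3 — remaining eigenvalues from the quadratic λ² - 10λ + 17 = 0:
  Δ = 10² - 4·17 = 100 - 68 = 32,  λ = (10 ± √32)/2 = (10 ± 5.6569)/2 ≈ 7.8284 or 2.1716.
  Sorted: λ_1 = 7.8284,  λ_2 = 5,  λ_3 = 2.1716  (check: sum = 15 = tr ✓).

Step 4 — unit eigenvector for λ_1 ≈ 7.8284: v spans the null space of (Sigma - λ_1 I), whose rows are
  r_1 = (-2.8284, 0, -2),  r_2 = (0, -2.8284, -2),  r_3 = (-2, -2, -2.8284).
  v is orthogonal to every row, so take v ∝ r_1 × r_2 = ((0)·(-2) - (-2)·(-2.8284), (-2)·(0) - (-2.8284)·(-2), (-2.8284)·(-2.8284) - (0)·(0)) ≈ (-5.6569, -5.6569, 8).
  Rescale (multiply by -1 so the first nonzero entry is positive): u = (5.6569, 5.6569, -8).
  ||u|| = √((5.6569)² + (5.6569)² + (-8)²) = √(128) ≈ 11.3137,  v_1 = u/||u|| ≈ (0.5, 0.5, -0.7071) (||v_1|| = 1).

λ_1 = 7.8284,  λ_2 = 5,  λ_3 = 2.1716;  v_1 ≈ (0.5, 0.5, -0.7071)


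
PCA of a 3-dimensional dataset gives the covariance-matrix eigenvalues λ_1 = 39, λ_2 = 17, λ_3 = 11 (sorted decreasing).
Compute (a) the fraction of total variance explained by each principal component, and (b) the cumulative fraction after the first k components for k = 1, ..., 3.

Step 1 — total variance = trace(Sigma) = Σ λ_i = 39 + 17 + 11 = 67.

Step 2 — fraction explained by component i = λ_i / Σ λ:
  PC1: 39/67 = 0.5821
  PC2: 17/67 = 0.2537
  PC3: 11/67 = 0.1642

Step 3 — cumulative fraction after k components = (λ_1 + ... + λ_k) / Σ λ:
  k = 1: 39/67 = 0.5821
  k = 2: (39 + 17)/67 = 56/67 = 0.8358
  k = 3: (39 + 17 + 11)/67 = 67/67 = 1

Summary (fraction, with percent):

explained: PC1 0.5821 (58.21%), PC2 0.2537 (25.37%), PC3 0.1642 (16.42%);  cumulative: 0.5821, 0.8358, 1


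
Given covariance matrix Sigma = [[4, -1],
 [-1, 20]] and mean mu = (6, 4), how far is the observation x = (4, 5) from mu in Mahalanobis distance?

Step 1 — centre the observation: (x - mu) = (-2, 1).

Step 2 — invert Sigma. det(Sigma) = 4·20 - (-1)² = 79.
  Sigma^{-1} = (1/det) · [[d, -b], [-b, a]] = [[0.2532, 0.0127],
 [0.0127, 0.0506]].

Step 3 — form the quadratic (x - mu)^T · Sigma^{-1} · (x - mu):
  Sigma^{-1} · (x - mu) = (-0.4937, 0.0253).
  (x - mu)^T · [Sigma^{-1} · (x - mu)] = (-2)·(-0.4937) + (1)·(0.0253) = 1.0127.

Step 4 — take square root: d = √(1.0127) ≈ 1.0063.

d(x, mu) = √(1.0127) ≈ 1.0063


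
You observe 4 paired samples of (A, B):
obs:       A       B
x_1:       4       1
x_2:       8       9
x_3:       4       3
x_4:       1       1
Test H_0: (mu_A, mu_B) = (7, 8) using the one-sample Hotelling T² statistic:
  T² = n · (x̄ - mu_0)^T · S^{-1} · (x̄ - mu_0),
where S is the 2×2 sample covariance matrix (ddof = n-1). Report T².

Step 1 — sample mean vector:
  mean(A) = (4 + 8 + 4 + 1) / 4 = 17/4 = 4.25
  mean(B) = (1 + 9 + 3 + 1) / 4 = 14/4 = 3.5
  x̄ = (4.25, 3.5),  deviation x̄ - mu_0 = (4.25, 3.5) - (7, 8) = (-2.75, -4.5).

Step 2 — sample covariance matrix, S[i,j] = (1/(n-1)) · Σ_k (x_{k,i} - mean_i) · (x_{k,j} - mean_j), divisor n-1 = 3:
  S[A,A] = ((-0.25)·(-0.25) + (3.75)·(3.75) + (-0.25)·(-0.25) + (-3.25)·(-3.25)) / 3 = 24.75/3 = 8.25
  S[A,B] = ((-0.25)·(-2.5) + (3.75)·(5.5) + (-0.25)·(-0.5) + (-3.25)·(-2.5)) / 3 = 29.5/3 = 9.8333
  S[B,B] = ((-2.5)·(-2.5) + (5.5)·(5.5) + (-0.5)·(-0.5) + (-2.5)·(-2.5)) / 3 = 43/3 = 14.3333
  S = [[8.25, 9.8333],
 [9.8333, 14.3333]].

Step 3 — invert S. det(S) = 8.25·14.3333 - (9.8333)² = 21.5556.
  S^{-1} = (1/det) · [[d, -b], [-b, a]] = [[0.6649, -0.4562],
 [-0.4562, 0.3827]].

Step 4 — quadratic form (x̄ - mu_0)^T · S^{-1} · (x̄ - mu_0):
  S^{-1} · (x̄ - mu_0) = (0.2242, -0.4678),
  (x̄ - mu_0)^T · [...] = (-2.75)·(0.2242) + (-4.5)·(-0.4678) = 1.4884.

Step 5 — scale by n: T² = 4 · 1.4884 = 5.9536.

T² ≈ 5.9536


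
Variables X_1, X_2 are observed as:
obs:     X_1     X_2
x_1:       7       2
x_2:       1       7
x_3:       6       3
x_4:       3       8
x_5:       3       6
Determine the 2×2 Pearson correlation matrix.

Step 1 — column means:
  mean(X_1) = (7 + 1 + 6 + 3 + 3) / 5 = 20/5 = 4
  mean(X_2) = (2 + 7 + 3 + 8 + 6) / 5 = 26/5 = 5.2

Step 2 — sample variances and covariances s[i,j] = (1/(n-1)) · Σ_k (x_{k,i} - mean_i) · (x_{k,j} - mean_j), with n-1 = 4:
  s[X_1,X_1] = ((3)·(3) + (-3)·(-3) + (2)·(2) + (-1)·(-1) + (-1)·(-1)) / 4 = 24/4 = 6
  s[X_1,X_2] = ((3)·(-3.2) + (-3)·(1.8) + (2)·(-2.2) + (-1)·(2.8) + (-1)·(0.8)) / 4 = -23/4 = -5.75
  s[X_2,X_2] = ((-3.2)·(-3.2) + (1.8)·(1.8) + (-2.2)·(-2.2) + (2.8)·(2.8) + (0.8)·(0.8)) / 4 = 26.8/4 = 6.7
  Sample standard deviations s_i = √(s[i,i]):
  s(X_1) = √(6) = 2.4495
  s(X_2) = √(6.7) = 2.5884

Step 3 — r_{ij} = s_{ij} / (s_i · s_j):
  r[X_1,X_1] = 1 (diagonal).
  r[X_1,X_2] = -5.75 / (2.4495 · 2.5884) = -5.75 / 6.3403 = -0.9069
  r[X_2,X_2] = 1 (diagonal).

R is symmetric with unit diagonal. Assembling:

R = [[1, -0.9069],
 [-0.9069, 1]]


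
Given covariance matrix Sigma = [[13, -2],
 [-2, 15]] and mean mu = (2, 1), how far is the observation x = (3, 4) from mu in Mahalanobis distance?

Step 1 — centre the observation: (x - mu) = (1, 3).

Step 2 — invert Sigma. det(Sigma) = 13·15 - (-2)² = 191.
  Sigma^{-1} = (1/det) · [[d, -b], [-b, a]] = [[0.0785, 0.0105],
 [0.0105, 0.0681]].

Step 3 — form the quadratic (x - mu)^T · Sigma^{-1} · (x - mu):
  Sigma^{-1} · (x - mu) = (0.1099, 0.2147).
  (x - mu)^T · [Sigma^{-1} · (x - mu)] = (1)·(0.1099) + (3)·(0.2147) = 0.7539.

Step 4 — take square root: d = √(0.7539) ≈ 0.8683.

d(x, mu) = √(0.7539) ≈ 0.8683
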